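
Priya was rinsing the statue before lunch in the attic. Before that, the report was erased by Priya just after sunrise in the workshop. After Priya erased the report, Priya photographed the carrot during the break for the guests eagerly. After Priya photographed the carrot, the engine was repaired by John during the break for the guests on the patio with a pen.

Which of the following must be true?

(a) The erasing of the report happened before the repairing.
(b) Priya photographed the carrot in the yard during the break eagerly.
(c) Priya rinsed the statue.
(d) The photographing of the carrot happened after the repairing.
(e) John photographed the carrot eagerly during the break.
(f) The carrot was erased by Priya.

(a), (c)

(a) Entailed — the narrative places the erasing before the repairing.
(b) Not entailed — 'in the yard' adds information not in the original event.
(c) Entailed — 'rinse' is an activity; 'was rinsing' entails that some rinsing happened, so 'rinsed' holds.
(d) Not entailed — the narrative places the photographing before the repairing, not after.
(e) Not entailed — the passage has Priya photographing the carrot, not John.
(f) Not entailed — Priya erased the report, not the carrot; the carrot belongs to the photographing event.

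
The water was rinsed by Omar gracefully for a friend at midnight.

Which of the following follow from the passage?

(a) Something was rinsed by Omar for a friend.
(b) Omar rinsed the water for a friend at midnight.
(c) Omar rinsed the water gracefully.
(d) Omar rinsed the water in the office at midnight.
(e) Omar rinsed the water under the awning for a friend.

(a) Entailed — this follows by dropping conjuncts from the rinsing event's description.
(b) Entailed — every conjunct here is already in the original rinsing event.
(c) Entailed — dropping 'at midnight', 'for a friend' leaves a sub-description the original still satisfies.
(d) Not entailed — 'in the office' adds information not in the original event.
(e) Not entailed — 'under the awning' adds information not in the original event.

(a), (b), (c)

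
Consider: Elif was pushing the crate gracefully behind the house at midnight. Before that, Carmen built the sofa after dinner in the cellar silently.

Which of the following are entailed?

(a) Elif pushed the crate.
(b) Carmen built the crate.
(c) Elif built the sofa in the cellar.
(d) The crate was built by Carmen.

(a)

(a) Entailed — 'push' is an activity; 'was pushing' entails that some pushing happened, so 'pushed' holds.
(b) Not entailed — Carmen built the sofa, not the crate; the crate belongs to the pushing event.
(c) Not entailed — the passage has Carmen building the sofa, not Elif.
(d) Not entailed — Carmen built the sofa, not the crate; the crate belongs to the pushing event.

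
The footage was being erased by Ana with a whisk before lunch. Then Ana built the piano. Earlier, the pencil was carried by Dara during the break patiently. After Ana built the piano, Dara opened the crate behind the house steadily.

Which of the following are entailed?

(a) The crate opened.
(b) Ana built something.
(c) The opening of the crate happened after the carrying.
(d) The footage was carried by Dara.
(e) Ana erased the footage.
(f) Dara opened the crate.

(a) Entailed — 'Dara opened the crate' is causative; it entails the inchoative 'the crate opened'.
(b) Entailed — this follows by dropping conjuncts from the building event's description.
(c) Entailed — the narrative places the carrying before the opening.
(d) Not entailed — Dara carried the pencil, not the footage; the footage belongs to the erasing event.
(e) Not entailed — 'was erasing' is progressive on an accomplishment; it does not entail the completed 'erased'.
(f) Entailed — the original entails any weakening of itself; this just drops 'steadily', 'behind the house'.

(a), (b), (c), (f)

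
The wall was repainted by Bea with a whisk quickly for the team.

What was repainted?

the wall

'the wall' marks the patient of the repainting event.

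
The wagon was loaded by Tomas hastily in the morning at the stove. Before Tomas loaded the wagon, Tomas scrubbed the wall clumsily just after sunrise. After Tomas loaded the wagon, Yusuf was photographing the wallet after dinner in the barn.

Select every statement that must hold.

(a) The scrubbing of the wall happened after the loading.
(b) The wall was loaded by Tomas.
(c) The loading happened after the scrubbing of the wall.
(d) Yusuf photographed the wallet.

(a) Not entailed — the narrative places the scrubbing before the loading, not after.
(b) Not entailed — Tomas loaded the wagon, not the wall; the wall belongs to the scrubbing event.
(c) Entailed — the narrative places the scrubbing before the loading.
(d) Not entailed — 'was photographing' is progressive on an accomplishment; it does not entail the completed 'photographed'.

(c)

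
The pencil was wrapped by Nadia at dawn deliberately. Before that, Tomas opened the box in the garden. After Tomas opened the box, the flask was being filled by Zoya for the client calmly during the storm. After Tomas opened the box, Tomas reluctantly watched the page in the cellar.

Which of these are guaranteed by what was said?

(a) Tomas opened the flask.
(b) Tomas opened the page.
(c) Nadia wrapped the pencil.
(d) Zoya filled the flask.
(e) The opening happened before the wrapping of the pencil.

(a) Not entailed — Tomas opened the box, not the flask; the flask belongs to the filling event.
(b) Not entailed — Tomas opened the box, not the page; the page belongs to the watching event.
(c) Entailed — this follows by dropping conjuncts from the wrapping event's description.
(d) Not entailed — 'was filling' is progressive on an accomplishment; it does not entail the completed 'filled'.
(e) Entailed — the narrative places the opening before the wrapping.

(c), (e)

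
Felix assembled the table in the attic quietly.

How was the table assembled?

quietly

'quietly' marks the manner of the assembling event.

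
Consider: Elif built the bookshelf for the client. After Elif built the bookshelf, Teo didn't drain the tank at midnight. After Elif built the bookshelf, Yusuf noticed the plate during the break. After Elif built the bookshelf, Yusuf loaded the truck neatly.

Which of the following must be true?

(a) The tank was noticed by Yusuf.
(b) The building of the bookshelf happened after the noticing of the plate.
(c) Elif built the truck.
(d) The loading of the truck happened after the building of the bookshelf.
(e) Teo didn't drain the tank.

(a) Not entailed — Yusuf noticed the plate, not the tank; the tank belongs to the draining event.
(b) Not entailed — the narrative places the building before the noticing, not after.
(c) Not entailed — Elif built the bookshelf, not the truck; the truck belongs to the loading event.
(d) Entailed — the narrative places the building before the loading.
(e) Not entailed — dropping 'at midnight' under negation is not valid — the original leaves open that Teo drained the tank some other way.

(d)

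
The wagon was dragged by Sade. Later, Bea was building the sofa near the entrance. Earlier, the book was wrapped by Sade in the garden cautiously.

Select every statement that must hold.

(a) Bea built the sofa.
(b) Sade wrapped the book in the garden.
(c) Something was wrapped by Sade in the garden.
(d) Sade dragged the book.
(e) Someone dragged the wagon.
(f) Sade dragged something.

(b), (c), (e), (f)

(a) Not entailed — 'was building' is progressive on an accomplishment; it does not entail the completed 'built'.
(b) Entailed — dropping 'cautiously' leaves a sub-description the original still satisfies.
(c) Entailed — the original entails any weakening of itself; this just drops 'cautiously' and generalizes the patient.
(d) Not entailed — Sade dragged the wagon, not the book; the book belongs to the wrapping event.
(e) Entailed — generalizing the agent leaves a sub-description the original still satisfies.
(f) Entailed — generalizing the patient leaves a sub-description the original still satisfies.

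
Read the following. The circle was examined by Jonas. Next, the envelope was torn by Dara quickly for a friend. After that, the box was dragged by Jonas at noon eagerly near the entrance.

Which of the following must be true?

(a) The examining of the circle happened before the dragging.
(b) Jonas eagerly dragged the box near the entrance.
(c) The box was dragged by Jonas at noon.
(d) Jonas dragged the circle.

(a) Entailed — the narrative places the examining before the dragging.
(b) Entailed — dropping 'at noon' leaves a sub-description the original still satisfies.
(c) Entailed — this follows by dropping conjuncts from the dragging event's description.
(d) Not entailed — Jonas dragged the box, not the circle; the circle belongs to the examining event.

(a), (b), (c)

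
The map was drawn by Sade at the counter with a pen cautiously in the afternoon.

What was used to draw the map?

a pen

'with a pen' marks the instrument of the drawing event.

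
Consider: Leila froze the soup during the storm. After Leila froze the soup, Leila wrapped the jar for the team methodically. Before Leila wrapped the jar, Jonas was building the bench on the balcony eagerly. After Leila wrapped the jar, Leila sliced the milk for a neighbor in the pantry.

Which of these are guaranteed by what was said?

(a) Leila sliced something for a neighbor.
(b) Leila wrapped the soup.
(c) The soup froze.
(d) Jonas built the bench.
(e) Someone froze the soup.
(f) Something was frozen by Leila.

(a), (c), (e), (f)

(a) Entailed — the original entails any weakening of itself; this just drops 'in the pantry' and generalizes the patient.
(b) Not entailed — Leila wrapped the jar, not the soup; the soup belongs to the freezing event.
(c) Entailed — 'Leila froze the soup' is causative; it entails the inchoative 'the soup froze'.
(d) Not entailed — 'was building' is progressive on an accomplishment; it does not entail the completed 'built'.
(e) Entailed — this follows by dropping conjuncts from the freezing event's description.
(f) Entailed — this follows by dropping conjuncts from the freezing event's description.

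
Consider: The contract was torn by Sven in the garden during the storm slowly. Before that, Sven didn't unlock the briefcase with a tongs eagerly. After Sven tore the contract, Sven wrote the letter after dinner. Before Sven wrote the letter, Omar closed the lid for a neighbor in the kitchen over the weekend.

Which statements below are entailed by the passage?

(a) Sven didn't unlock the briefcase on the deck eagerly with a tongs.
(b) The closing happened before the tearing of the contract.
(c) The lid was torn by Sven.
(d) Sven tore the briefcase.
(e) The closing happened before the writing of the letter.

(a) Entailed — under negation, adding a further restriction is entailed: if no such unlocking event occurred, none occurred on the deck either.
(b) Not entailed — the narrative doesn't order the closing relative to the tearing.
(c) Not entailed — Sven tore the contract, not the lid; the lid belongs to the closing event.
(d) Not entailed — Sven tore the contract, not the briefcase; the briefcase belongs to the unlocking event.
(e) Entailed — the narrative places the closing before the writing.

(a), (e)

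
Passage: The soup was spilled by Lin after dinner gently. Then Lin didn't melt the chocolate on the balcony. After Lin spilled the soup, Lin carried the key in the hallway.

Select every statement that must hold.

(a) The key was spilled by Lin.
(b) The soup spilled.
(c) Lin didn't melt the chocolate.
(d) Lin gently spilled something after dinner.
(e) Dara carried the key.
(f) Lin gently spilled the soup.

(b), (d), (f)

(a) Not entailed — Lin spilled the soup, not the key; the key belongs to the carrying event.
(b) Entailed — 'Lin spilled the soup' is causative; it entails the inchoative 'the soup spilled'.
(c) Not entailed — dropping 'on the balcony' under negation is not valid — the original leaves open that Lin melted the chocolate some other way.
(d) Entailed — this follows by dropping conjuncts from the spilling event's description.
(e) Not entailed — the passage has Lin carrying the key, not Dara.
(f) Entailed — every conjunct here is already in the original spilling event.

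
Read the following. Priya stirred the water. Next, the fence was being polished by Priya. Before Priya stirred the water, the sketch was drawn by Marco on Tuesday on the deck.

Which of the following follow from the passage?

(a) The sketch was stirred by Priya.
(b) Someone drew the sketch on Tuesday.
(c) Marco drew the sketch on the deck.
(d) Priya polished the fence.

(a) Not entailed — Priya stirred the water, not the sketch; the sketch belongs to the drawing event.
(b) Entailed — dropping 'on the deck' and generalizing the agent leaves a sub-description the original still satisfies.
(c) Entailed — the original entails any weakening of itself; this just drops 'on Tuesday'.
(d) Entailed — 'polish' is an activity; 'was polishing' entails that some polishing happened, so 'polished' holds.

(b), (c), (d)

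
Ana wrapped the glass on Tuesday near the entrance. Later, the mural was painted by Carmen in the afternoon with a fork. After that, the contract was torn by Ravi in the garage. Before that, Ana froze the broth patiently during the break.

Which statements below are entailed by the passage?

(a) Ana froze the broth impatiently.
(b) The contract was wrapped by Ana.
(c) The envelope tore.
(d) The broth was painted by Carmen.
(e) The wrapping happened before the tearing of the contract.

(e)

(a) Not entailed — 'impatiently' adds a manner not in (and inconsistent with) the original.
(b) Not entailed — Ana wrapped the glass, not the contract; the contract belongs to the tearing event.
(c) Not entailed — the contract is what tore, not the envelope.
(d) Not entailed — Carmen painted the mural, not the broth; the broth belongs to the freezing event.
(e) Entailed — the narrative places the wrapping before the tearing.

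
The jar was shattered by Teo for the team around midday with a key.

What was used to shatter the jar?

'with a key' marks the instrument of the shattering event.

a key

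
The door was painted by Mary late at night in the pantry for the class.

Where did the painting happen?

'in the pantry' marks the location of the painting event.

in the pantry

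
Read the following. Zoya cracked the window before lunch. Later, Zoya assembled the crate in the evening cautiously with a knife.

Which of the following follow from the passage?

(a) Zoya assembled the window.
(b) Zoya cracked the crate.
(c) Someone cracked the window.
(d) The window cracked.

(a) Not entailed — Zoya assembled the crate, not the window; the window belongs to the cracking event.
(b) Not entailed — Zoya cracked the window, not the crate; the crate belongs to the assembling event.
(c) Entailed — the original entails any weakening of itself; this just drops 'before lunch' and generalizes the agent.
(d) Entailed — 'Zoya cracked the window' is causative; it entails the inchoative 'the window cracked'.

(c), (d)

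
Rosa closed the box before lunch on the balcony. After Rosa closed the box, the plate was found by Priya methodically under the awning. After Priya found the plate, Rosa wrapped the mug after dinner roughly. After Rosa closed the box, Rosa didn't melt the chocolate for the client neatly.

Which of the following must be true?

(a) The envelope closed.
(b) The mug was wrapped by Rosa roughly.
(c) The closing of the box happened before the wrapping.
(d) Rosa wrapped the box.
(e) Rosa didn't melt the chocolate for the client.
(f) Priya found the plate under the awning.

(b), (c), (f)

(a) Not entailed — the box is what closed, not the envelope.
(b) Entailed — dropping 'after dinner' leaves a sub-description the original still satisfies.
(c) Entailed — the narrative places the closing before the wrapping.
(d) Not entailed — Rosa wrapped the mug, not the box; the box belongs to the closing event.
(e) Not entailed — dropping 'neatly' under negation is not valid — the original leaves open that Rosa melted the chocolate some other way.
(f) Entailed — dropping 'methodically' leaves a sub-description the original still satisfies.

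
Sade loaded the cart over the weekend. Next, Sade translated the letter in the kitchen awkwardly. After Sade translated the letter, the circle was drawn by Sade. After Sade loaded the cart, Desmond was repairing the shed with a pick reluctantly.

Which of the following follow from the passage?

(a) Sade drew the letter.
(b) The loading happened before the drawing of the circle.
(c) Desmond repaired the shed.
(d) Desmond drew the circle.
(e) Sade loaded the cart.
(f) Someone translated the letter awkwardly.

(b), (e), (f)

(a) Not entailed — Sade drew the circle, not the letter; the letter belongs to the translating event.
(b) Entailed — the narrative places the loading before the drawing.
(c) Not entailed — 'was repairing' is progressive on an accomplishment; it does not entail the completed 'repaired'.
(d) Not entailed — the passage has Sade drawing the circle, not Desmond.
(e) Entailed — dropping 'over the weekend' leaves a sub-description the original still satisfies.
(f) Entailed — this follows by dropping conjuncts from the translating event's description.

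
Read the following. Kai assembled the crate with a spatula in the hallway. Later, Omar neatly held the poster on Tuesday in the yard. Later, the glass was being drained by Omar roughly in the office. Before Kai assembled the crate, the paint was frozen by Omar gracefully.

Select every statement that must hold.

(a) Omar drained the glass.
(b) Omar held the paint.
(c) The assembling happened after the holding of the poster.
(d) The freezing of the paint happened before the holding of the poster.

(a) Not entailed — 'was draining' is progressive on an accomplishment; it does not entail the completed 'drained'.
(b) Not entailed — Omar held the poster, not the paint; the paint belongs to the freezing event.
(c) Not entailed — the narrative places the assembling before the holding, not after.
(d) Entailed — the narrative places the freezing before the holding.

(d)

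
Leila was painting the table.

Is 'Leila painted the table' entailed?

no

'was painting' is progressive; for an accomplishment like 'paint the table', it doesn't entail completion.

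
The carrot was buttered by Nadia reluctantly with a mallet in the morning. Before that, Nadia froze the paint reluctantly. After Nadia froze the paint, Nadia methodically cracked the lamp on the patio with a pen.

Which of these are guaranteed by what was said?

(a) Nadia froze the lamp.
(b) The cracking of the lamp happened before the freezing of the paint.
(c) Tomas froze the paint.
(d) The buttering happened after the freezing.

(d)

(a) Not entailed — Nadia froze the paint, not the lamp; the lamp belongs to the cracking event.
(b) Not entailed — the narrative places the freezing before the cracking, not after.
(c) Not entailed — the passage has Nadia freezing the paint, not Tomas.
(d) Entailed — the narrative places the freezing before the buttering.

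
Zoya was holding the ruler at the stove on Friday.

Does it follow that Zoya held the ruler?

'hold' is atelic; if Zoya was holding the ruler, then Zoya held the ruler (for some time).

yes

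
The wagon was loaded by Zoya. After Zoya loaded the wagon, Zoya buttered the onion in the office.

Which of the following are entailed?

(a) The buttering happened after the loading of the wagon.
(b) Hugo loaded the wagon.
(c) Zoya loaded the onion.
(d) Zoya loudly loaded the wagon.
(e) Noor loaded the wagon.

(a)

(a) Entailed — the narrative places the loading before the buttering.
(b) Not entailed — the passage has Zoya loading the wagon, not Hugo.
(c) Not entailed — Zoya loaded the wagon, not the onion; the onion belongs to the buttering event.
(d) Not entailed — 'loudly' adds information not in the original event.
(e) Not entailed — the passage has Zoya loading the wagon, not Noor.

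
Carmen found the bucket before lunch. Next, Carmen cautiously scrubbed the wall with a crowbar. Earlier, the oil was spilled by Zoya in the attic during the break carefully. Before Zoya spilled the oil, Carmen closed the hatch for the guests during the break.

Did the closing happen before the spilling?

yes

The narrative orders the closing before the spilling.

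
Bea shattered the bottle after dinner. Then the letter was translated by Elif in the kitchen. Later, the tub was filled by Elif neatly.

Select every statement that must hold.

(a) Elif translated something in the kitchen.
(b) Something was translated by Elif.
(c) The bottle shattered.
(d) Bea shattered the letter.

(a) Entailed — generalizing the patient leaves a sub-description the original still satisfies.
(b) Entailed — the original entails any weakening of itself; this just drops 'in the kitchen' and generalizes the patient.
(c) Entailed — 'Bea shattered the bottle' is causative; it entails the inchoative 'the bottle shattered'.
(d) Not entailed — Bea shattered the bottle, not the letter; the letter belongs to the translating event.

(a), (b), (c)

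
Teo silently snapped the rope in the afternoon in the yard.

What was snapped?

the rope

'the rope' marks the patient of the snapping event.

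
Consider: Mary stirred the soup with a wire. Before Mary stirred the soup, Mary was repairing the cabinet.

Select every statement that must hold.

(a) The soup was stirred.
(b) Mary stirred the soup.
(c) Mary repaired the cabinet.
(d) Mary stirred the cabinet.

(a), (b)

(a) Entailed — the original entails any weakening of itself; this just drops 'with a wire' and generalizes the agent.
(b) Entailed — dropping 'with a wire' leaves a sub-description the original still satisfies.
(c) Not entailed — 'was repairing' is progressive on an accomplishment; it does not entail the completed 'repaired'.
(d) Not entailed — Mary stirred the soup, not the cabinet; the cabinet belongs to the repairing event.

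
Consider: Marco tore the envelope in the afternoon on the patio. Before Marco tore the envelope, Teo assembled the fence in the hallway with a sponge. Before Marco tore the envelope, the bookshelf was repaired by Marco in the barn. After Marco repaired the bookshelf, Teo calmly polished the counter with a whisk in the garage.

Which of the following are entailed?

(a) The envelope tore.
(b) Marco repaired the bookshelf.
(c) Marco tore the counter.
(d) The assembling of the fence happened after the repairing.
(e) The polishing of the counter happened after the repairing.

(a), (b), (e)

(a) Entailed — 'Marco tore the envelope' is causative; it entails the inchoative 'the envelope tore'.
(b) Entailed — this follows by dropping conjuncts from the repairing event's description.
(c) Not entailed — Marco tore the envelope, not the counter; the counter belongs to the polishing event.
(d) Not entailed — the narrative doesn't order the repairing relative to the assembling.
(e) Entailed — the narrative places the repairing before the polishing.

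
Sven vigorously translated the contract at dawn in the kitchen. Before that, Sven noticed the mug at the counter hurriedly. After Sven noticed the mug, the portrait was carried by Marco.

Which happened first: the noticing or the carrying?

the noticing

The connectives place the noticing before the carrying.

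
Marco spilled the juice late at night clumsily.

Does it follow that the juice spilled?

'Marco spilled the juice' is the causative; it entails the inchoative 'the juice spilled'.

yes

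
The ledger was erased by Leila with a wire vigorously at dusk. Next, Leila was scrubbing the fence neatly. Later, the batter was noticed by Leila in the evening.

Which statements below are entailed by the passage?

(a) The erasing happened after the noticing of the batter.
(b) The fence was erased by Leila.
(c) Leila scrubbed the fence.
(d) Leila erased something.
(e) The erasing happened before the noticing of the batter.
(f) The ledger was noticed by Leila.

(a) Not entailed — the narrative places the erasing before the noticing, not after.
(b) Not entailed — Leila erased the ledger, not the fence; the fence belongs to the scrubbing event.
(c) Entailed — 'scrub' is an activity; 'was scrubbing' entails that some scrubbing happened, so 'scrubbed' holds.
(d) Entailed — the original entails any weakening of itself; this just drops 'with a wire', 'at dusk', 'vigorously' and generalizes the patient.
(e) Entailed — the narrative places the erasing before the noticing.
(f) Not entailed — Leila noticed the batter, not the ledger; the ledger belongs to the erasing event.

(c), (d), (e)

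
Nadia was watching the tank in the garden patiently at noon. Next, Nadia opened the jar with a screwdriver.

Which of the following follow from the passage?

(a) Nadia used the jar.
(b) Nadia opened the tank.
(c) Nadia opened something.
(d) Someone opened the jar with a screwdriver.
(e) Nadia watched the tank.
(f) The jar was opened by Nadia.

(a) Not entailed — the jar is the patient, not an instrument — Nadia used a screwdriver.
(b) Not entailed — Nadia opened the jar, not the tank; the tank belongs to the watching event.
(c) Entailed — every conjunct here is already in the original opening event.
(d) Entailed — every conjunct here is already in the original opening event.
(e) Entailed — 'watch' is an activity; 'was watching' entails that some watching happened, so 'watched' holds.
(f) Entailed — this follows by dropping conjuncts from the opening event's description.

(c), (d), (e), (f)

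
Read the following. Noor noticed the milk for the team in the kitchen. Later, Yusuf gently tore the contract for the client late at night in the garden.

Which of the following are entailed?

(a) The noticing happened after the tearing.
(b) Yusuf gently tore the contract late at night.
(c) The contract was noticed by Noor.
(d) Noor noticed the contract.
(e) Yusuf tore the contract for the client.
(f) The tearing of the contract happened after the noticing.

(a) Not entailed — the narrative places the noticing before the tearing, not after.
(b) Entailed — this follows by dropping conjuncts from the tearing event's description.
(c) Not entailed — Noor noticed the milk, not the contract; the contract belongs to the tearing event.
(d) Not entailed — Noor noticed the milk, not the contract; the contract belongs to the tearing event.
(e) Entailed — every conjunct here is already in the original tearing event.
(f) Entailed — the narrative places the noticing before the tearing.

(b), (e), (f)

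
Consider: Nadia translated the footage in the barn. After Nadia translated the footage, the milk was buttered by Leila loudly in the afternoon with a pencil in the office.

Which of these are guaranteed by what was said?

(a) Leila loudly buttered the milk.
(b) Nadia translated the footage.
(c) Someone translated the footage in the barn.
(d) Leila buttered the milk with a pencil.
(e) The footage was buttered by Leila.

(a), (b), (c), (d)

(a) Entailed — this follows by dropping conjuncts from the buttering event's description.
(b) Entailed — dropping 'in the barn' leaves a sub-description the original still satisfies.
(c) Entailed — generalizing the agent leaves a sub-description the original still satisfies.
(d) Entailed — the original entails any weakening of itself; this just drops 'in the office', 'in the afternoon', 'loudly'.
(e) Not entailed — Leila buttered the milk, not the footage; the footage belongs to the translating event.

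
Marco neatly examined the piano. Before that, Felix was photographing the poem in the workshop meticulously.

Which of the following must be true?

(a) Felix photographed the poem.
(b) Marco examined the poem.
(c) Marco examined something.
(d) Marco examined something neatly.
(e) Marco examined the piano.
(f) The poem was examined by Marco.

(c), (d), (e)

(a) Not entailed — 'was photographing' is progressive on an accomplishment; it does not entail the completed 'photographed'.
(b) Not entailed — Marco examined the piano, not the poem; the poem belongs to the photographing event.
(c) Entailed — this follows by dropping conjuncts from the examining event's description.
(d) Entailed — this follows by dropping conjuncts from the examining event's description.
(e) Entailed — dropping 'neatly' leaves a sub-description the original still satisfies.
(f) Not entailed — Marco examined the piano, not the poem; the poem belongs to the photographing event.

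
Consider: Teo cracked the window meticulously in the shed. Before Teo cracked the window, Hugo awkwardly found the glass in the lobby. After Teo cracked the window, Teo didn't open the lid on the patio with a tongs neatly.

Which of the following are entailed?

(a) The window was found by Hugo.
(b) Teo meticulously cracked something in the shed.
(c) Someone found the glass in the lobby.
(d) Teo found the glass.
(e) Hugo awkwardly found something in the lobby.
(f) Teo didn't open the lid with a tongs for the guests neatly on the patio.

(a) Not entailed — Hugo found the glass, not the window; the window belongs to the cracking event.
(b) Entailed — this follows by dropping conjuncts from the cracking event's description.
(c) Entailed — the original entails any weakening of itself; this just drops 'awkwardly' and generalizes the agent.
(d) Not entailed — the passage has Hugo finding the glass, not Teo.
(e) Entailed — the original entails any weakening of itself; this just generalizes the patient.
(f) Entailed — under negation, adding a further restriction is entailed: if no such opening event occurred, none occurred for the guests either.

(b), (c), (e), (f)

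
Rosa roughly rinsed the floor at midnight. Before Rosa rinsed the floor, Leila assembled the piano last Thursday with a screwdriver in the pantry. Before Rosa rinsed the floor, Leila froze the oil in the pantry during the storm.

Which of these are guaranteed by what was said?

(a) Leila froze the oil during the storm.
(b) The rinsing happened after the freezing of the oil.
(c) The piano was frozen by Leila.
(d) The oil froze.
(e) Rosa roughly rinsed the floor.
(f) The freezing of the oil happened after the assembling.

(a), (b), (d), (e)

(a) Entailed — dropping 'in the pantry' leaves a sub-description the original still satisfies.
(b) Entailed — the narrative places the freezing before the rinsing.
(c) Not entailed — Leila froze the oil, not the piano; the piano belongs to the assembling event.
(d) Entailed — 'Leila froze the oil' is causative; it entails the inchoative 'the oil froze'.
(e) Entailed — every conjunct here is already in the original rinsing event.
(f) Not entailed — the narrative doesn't order the assembling relative to the freezing.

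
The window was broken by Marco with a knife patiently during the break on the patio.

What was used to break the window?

a knife

'with a knife' marks the instrument of the breaking event.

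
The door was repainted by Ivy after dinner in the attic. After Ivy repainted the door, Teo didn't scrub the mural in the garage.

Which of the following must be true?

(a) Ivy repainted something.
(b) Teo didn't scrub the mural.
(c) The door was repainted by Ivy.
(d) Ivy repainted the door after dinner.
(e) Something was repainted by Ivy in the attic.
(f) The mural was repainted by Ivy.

(a), (c), (d), (e)

(a) Entailed — this follows by dropping conjuncts from the repainting event's description.
(b) Not entailed — dropping 'in the garage' under negation is not valid — the original leaves open that Teo scrubbed the mural some other way.
(c) Entailed — dropping 'in the attic', 'after dinner' leaves a sub-description the original still satisfies.
(d) Entailed — every conjunct here is already in the original repainting event.
(e) Entailed — this follows by dropping conjuncts from the repainting event's description.
(f) Not entailed — Ivy repainted the door, not the mural; the mural belongs to the scrubbing event.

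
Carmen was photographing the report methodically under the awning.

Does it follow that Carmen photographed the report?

'was photographing' is progressive; for an accomplishment like 'photograph the report', it doesn't entail completion.

no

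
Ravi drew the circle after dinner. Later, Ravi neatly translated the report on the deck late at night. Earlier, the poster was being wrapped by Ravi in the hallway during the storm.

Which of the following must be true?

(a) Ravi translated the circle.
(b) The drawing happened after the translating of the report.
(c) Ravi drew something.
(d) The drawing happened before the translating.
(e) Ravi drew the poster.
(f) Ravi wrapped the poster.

(a) Not entailed — Ravi translated the report, not the circle; the circle belongs to the drawing event.
(b) Not entailed — the narrative places the drawing before the translating, not after.
(c) Entailed — every conjunct here is already in the original drawing event.
(d) Entailed — the narrative places the drawing before the translating.
(e) Not entailed — Ravi drew the circle, not the poster; the poster belongs to the wrapping event.
(f) Not entailed — 'was wrapping' is progressive on an accomplishment; it does not entail the completed 'wrapped'.

(c), (d)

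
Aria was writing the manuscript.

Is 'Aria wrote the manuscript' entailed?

'was writing' is progressive; for an accomplishment like 'write the manuscript', it doesn't entail completion.

no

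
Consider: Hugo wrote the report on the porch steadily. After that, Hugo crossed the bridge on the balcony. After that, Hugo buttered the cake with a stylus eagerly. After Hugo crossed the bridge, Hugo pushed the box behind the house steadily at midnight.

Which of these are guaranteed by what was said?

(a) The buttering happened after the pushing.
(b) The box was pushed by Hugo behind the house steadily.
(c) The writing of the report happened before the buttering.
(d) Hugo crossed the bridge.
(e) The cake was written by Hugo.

(a) Not entailed — the narrative doesn't order the pushing relative to the buttering.
(b) Entailed — every conjunct here is already in the original pushing event.
(c) Entailed — the narrative places the writing before the buttering.
(d) Entailed — every conjunct here is already in the original crossing event.
(e) Not entailed — Hugo wrote the report, not the cake; the cake belongs to the buttering event.

(b), (c), (d)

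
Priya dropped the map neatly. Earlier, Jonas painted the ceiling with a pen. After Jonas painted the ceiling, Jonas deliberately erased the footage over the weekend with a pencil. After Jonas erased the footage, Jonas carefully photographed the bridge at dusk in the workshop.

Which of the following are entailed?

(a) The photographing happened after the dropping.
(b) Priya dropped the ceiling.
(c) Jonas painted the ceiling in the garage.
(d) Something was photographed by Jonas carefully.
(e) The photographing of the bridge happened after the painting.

(a) Not entailed — the narrative doesn't order the dropping relative to the photographing.
(b) Not entailed — Priya dropped the map, not the ceiling; the ceiling belongs to the painting event.
(c) Not entailed — 'in the garage' adds information not in the original event.
(d) Entailed — this follows by dropping conjuncts from the photographing event's description.
(e) Entailed — the narrative places the painting before the photographing.

(d), (e)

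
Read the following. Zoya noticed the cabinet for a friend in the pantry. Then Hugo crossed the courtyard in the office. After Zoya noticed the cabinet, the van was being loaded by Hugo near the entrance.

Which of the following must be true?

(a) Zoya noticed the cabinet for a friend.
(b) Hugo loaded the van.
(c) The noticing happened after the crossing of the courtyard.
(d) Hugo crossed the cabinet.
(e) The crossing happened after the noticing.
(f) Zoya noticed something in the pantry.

(a), (e), (f)

(a) Entailed — this follows by dropping conjuncts from the noticing event's description.
(b) Not entailed — 'was loading' is progressive on an accomplishment; it does not entail the completed 'loaded'.
(c) Not entailed — the narrative places the noticing before the crossing, not after.
(d) Not entailed — Hugo crossed the courtyard, not the cabinet; the cabinet belongs to the noticing event.
(e) Entailed — the narrative places the noticing before the crossing.
(f) Entailed — this follows by dropping conjuncts from the noticing event's description.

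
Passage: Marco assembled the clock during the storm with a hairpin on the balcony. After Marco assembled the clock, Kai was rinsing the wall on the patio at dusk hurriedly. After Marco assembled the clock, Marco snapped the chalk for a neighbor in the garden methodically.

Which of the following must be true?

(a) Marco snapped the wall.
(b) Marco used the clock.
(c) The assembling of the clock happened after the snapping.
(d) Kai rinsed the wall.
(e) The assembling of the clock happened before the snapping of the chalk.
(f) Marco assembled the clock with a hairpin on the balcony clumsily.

(d), (e)

(a) Not entailed — Marco snapped the chalk, not the wall; the wall belongs to the rinsing event.
(b) Not entailed — the clock is the patient, not an instrument — Marco used a hairpin.
(c) Not entailed — the narrative places the assembling before the snapping, not after.
(d) Entailed — 'rinse' is an activity; 'was rinsing' entails that some rinsing happened, so 'rinsed' holds.
(e) Entailed — the narrative places the assembling before the snapping.
(f) Not entailed — 'clumsily' adds information not in the original event.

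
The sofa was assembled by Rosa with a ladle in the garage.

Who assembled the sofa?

'Rosa' marks the agent of the assembling event.

Rosa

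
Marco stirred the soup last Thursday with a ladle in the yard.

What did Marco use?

'with a ladle' marks the instrument of the stirring event.

a ladle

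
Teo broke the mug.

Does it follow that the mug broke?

yes

'Teo broke the mug' is the causative; it entails the inchoative 'the mug broke'.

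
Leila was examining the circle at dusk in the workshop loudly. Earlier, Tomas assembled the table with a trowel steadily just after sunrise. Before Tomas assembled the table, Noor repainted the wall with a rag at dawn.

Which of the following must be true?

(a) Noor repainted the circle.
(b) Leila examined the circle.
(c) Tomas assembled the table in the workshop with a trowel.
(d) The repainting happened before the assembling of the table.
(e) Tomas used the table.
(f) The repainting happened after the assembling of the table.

(b), (d)

(a) Not entailed — Noor repainted the wall, not the circle; the circle belongs to the examining event.
(b) Entailed — 'examine' is an activity; 'was examining' entails that some examining happened, so 'examined' holds.
(c) Not entailed — 'in the workshop' adds information not in the original event.
(d) Entailed — the narrative places the repainting before the assembling.
(e) Not entailed — the table is the patient, not an instrument — Tomas used a trowel.
(f) Not entailed — the narrative places the repainting before the assembling, not after.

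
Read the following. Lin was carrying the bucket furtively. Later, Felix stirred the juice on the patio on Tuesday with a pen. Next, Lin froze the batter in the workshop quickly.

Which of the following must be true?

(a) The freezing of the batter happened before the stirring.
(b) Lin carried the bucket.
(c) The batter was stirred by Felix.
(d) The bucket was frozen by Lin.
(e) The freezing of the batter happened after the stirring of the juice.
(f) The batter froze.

(b), (e), (f)

(a) Not entailed — the narrative places the stirring before the freezing, not after.
(b) Entailed — 'carry' is an activity; 'was carrying' entails that some carrying happened, so 'carried' holds.
(c) Not entailed — Felix stirred the juice, not the batter; the batter belongs to the freezing event.
(d) Not entailed — Lin froze the batter, not the bucket; the bucket belongs to the carrying event.
(e) Entailed — the narrative places the stirring before the freezing.
(f) Entailed — 'Lin froze the batter' is causative; it entails the inchoative 'the batter froze'.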